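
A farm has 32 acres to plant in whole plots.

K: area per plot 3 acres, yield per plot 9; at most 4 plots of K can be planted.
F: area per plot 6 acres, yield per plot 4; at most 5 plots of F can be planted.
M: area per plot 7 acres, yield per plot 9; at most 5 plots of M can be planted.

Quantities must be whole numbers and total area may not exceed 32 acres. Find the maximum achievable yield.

58

Take 4×K, 1×F, and 2×M: area 32 ≤ 32, yield 4·9 + 1·4 + 2·9 = 58.
K has the best ratio (9/3) and is taken to its limit of 4; remaining capacity is filled optimally with the others.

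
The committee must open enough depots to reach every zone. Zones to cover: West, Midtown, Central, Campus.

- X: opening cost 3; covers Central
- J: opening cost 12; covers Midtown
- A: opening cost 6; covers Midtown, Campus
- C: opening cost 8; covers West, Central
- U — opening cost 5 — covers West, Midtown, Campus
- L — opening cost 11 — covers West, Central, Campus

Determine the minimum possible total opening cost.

Choose X and U: together they cover West, Midtown, Central, Campus — every zone.
Total opening cost: 3 + 5 = 8.
No cover costs less than 8.

8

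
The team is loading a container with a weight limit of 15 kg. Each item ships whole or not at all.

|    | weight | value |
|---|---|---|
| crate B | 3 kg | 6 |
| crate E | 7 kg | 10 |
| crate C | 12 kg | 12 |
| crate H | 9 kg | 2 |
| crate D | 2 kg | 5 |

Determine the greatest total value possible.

21

Take crate B, crate E, and crate D: weight 3 + 7 + 2 = 12 ≤ 15, value 6 + 10 + 5 = 21.
No other feasible combination does better.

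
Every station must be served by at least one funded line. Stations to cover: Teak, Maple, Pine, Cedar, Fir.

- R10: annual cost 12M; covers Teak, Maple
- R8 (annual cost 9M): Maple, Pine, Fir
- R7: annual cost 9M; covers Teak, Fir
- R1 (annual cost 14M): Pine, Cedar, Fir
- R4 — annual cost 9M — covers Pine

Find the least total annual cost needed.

26

This is an integer covering problem.
Choose R10 and R1: together they cover Teak, Maple, Pine, Cedar, Fir — every station.
Total annual cost: 12 + 14 = 26.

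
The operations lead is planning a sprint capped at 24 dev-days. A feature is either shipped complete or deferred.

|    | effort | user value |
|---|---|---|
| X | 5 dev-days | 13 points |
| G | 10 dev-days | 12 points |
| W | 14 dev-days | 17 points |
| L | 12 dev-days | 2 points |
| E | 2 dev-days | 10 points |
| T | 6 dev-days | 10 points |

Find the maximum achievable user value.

Allowing fractional choices, the relaxed optimum would be about 46.4, but features are indivisible.
W + E + T: effort 14 + 2 + 6 = 22 ≤ 24, user value 17 + 10 + 10 = 37.
X + G + E + T: effort 5 + 10 + 2 + 6 = 23 ≤ 24, user value 13 + 12 + 10 + 10 = 45.
X + W + E: effort 5 + 14 + 2 = 21 ≤ 24, user value 13 + 17 + 10 = 40.
Best is X, G, E, and T with total user value 45.

45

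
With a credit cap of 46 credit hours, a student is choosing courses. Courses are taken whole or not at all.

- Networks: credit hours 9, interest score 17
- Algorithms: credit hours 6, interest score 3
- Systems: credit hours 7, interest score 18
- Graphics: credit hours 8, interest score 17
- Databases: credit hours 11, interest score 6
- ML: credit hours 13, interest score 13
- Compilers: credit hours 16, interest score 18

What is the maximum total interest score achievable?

This is an integer program with binary decision variables.
Allowing fractional choices, the relaxed optimum would be about 76.0, but courses are indivisible.
Networks + Systems + Graphics + Compilers: credit hours 9 + 7 + 8 + 16 = 40 ≤ 46, interest score 17 + 18 + 17 + 18 = 70.
Networks + Algorithms + Systems + Graphics + Compilers: credit hours 9 + 6 + 7 + 8 + 16 = 46 ≤ 46, interest score 17 + 3 + 18 + 17 + 18 = 73.
Best is Networks, Algorithms, Systems, Graphics, and Compilers with total interest score 73.

73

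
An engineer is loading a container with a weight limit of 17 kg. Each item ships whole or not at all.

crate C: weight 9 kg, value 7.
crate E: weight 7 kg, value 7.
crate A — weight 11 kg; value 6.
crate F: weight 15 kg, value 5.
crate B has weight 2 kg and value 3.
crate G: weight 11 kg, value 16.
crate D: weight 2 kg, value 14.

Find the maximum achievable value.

Treat it as a binary knapsack problem.
crate B + crate G + crate D: weight 2 + 11 + 2 = 15 ≤ 17, value 3 + 16 + 14 = 33.
crate E + crate B + crate D: weight 7 + 2 + 2 = 11 ≤ 17, value 7 + 3 + 14 = 24.
crate G + crate D: weight 11 + 2 = 13 ≤ 17, value 16 + 14 = 30.
Best is crate B, crate G, and crate D with total value 33.

33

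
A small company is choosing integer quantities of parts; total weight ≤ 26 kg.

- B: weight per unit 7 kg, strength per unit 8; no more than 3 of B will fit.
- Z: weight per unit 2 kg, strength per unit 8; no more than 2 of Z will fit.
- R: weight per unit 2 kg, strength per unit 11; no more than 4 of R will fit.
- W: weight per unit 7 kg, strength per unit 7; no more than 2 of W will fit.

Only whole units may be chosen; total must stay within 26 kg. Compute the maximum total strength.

R has the best ratio (11/2); taking only R gives at most 4×11 = 44 (stopped by the supply cap of 4).
Mixing does better — 2×B, 2×Z, and 4×R: weight 26 ≤ 26, strength 2·8 + 2·8 + 4·11 = 76.

76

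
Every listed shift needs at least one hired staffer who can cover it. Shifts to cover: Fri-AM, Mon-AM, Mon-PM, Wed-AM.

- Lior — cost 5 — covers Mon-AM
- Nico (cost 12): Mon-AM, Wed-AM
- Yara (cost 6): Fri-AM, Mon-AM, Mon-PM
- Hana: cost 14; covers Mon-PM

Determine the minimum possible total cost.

Choose Nico and Yara: together they cover Fri-AM, Mon-AM, Mon-PM, Wed-AM — every shift.
Total cost: 12 + 6 = 18.
No cover costs less than 18.

18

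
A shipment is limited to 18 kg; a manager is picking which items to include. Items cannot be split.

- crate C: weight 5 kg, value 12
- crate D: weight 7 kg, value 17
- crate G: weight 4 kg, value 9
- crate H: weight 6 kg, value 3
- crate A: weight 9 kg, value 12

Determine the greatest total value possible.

38

This is an integer program with binary decision variables.
Take crate C, crate D, and crate G: weight 5 + 7 + 4 = 16 ≤ 18, value 12 + 17 + 9 = 38.
No other feasible combination does better.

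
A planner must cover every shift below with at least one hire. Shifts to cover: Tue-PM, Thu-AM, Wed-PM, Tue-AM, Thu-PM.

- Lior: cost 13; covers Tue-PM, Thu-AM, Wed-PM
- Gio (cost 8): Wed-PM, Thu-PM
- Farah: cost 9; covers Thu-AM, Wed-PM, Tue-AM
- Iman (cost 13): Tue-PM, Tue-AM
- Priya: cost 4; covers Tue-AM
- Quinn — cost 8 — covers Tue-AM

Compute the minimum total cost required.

25

The greedy cost-per-new-shift heuristic would pick Farah, Gio, and Lior for 30, but a cheaper cover exists.
Choose Lior, Gio, and Priya: together they cover Tue-PM, Thu-AM, Wed-PM, Tue-AM, Thu-PM — every shift.
Total cost: 13 + 8 + 4 = 25.
No cover costs less than 25.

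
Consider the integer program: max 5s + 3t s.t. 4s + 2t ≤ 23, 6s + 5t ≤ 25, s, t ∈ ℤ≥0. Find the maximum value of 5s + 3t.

Relaxing integrality, the LP optimum is 20.83 at (s,t) = (4.17, 0), which is not an integer point.
(s,t)=(4,0): 4·4+2·0=16≤23, 6·4+5·0=24≤25, objective 20.
(s,t)=(3,1): 4·3+2·1=14≤23, 6·3+5·1=23≤25, objective 18.
(s,t)=(3,0): 4·3+2·0=12≤23, 6·3+5·0=18≤25, objective 15.
Maximum is 20 at (s,t)=(4,0).

20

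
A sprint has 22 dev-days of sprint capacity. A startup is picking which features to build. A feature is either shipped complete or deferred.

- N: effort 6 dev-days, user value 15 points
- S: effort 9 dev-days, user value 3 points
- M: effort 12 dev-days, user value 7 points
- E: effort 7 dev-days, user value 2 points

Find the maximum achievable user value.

22

Treat it as a binary knapsack problem.
Allowing fractional choices, the relaxed optimum would be about 23.3, but features are indivisible.
N + S + E: effort 6 + 9 + 7 = 22 ≤ 22, user value 15 + 3 + 2 = 20.
N + S: effort 6 + 9 = 15 ≤ 22, user value 15 + 3 = 18.
N + M: effort 6 + 12 = 18 ≤ 22, user value 15 + 7 = 22.
Best is N and M with total user value 22.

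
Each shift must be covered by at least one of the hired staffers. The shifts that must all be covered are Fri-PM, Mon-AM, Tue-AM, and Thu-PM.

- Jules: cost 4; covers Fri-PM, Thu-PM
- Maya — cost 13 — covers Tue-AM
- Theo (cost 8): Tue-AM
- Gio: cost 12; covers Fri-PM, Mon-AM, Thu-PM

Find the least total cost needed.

20

The greedy cost-per-new-shift heuristic would pick Jules, Theo, and Gio for 24, but a cheaper cover exists.
Choose Theo and Gio: together they cover Fri-PM, Mon-AM, Tue-AM, Thu-PM — every shift.
Total cost: 8 + 12 = 20.
No cover costs less than 20.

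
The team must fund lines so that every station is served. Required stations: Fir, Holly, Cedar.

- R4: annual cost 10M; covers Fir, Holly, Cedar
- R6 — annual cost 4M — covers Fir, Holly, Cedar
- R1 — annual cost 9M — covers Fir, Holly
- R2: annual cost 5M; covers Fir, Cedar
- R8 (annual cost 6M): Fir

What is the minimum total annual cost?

R6 alone covers Fir, Holly, Cedar — every station.
Total annual cost: 4.
No cover costs less than 4.

4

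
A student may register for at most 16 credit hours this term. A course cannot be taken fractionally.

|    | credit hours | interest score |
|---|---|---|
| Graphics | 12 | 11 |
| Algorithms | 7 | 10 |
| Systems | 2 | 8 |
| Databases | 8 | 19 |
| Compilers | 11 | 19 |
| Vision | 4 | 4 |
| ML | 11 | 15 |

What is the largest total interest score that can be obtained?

31

Algorithms + Databases: credit hours 7 + 8 = 15 ≤ 16, interest score 10 + 19 = 29.
Systems + Databases: credit hours 2 + 8 = 10 ≤ 16, interest score 8 + 19 = 27.
Systems + Databases + Vision: credit hours 2 + 8 + 4 = 14 ≤ 16, interest score 8 + 19 + 4 = 31.
Best is Systems, Databases, and Vision with total interest score 31.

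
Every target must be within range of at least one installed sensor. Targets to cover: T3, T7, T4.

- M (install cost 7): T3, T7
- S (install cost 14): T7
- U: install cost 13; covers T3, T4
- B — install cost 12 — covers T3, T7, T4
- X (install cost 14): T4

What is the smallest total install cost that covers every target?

12

This is an integer covering problem.
The greedy cost-per-new-target heuristic would pick M and B for 19, but a cheaper cover exists.
B alone covers T3, T7, T4 — every target.
Total install cost: 12.
No cover costs less than 12.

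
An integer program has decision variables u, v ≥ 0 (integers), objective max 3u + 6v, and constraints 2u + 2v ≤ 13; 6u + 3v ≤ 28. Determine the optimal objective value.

36

(u,v)=(0,6) is feasible, giving 36.
(u,v)=(1,5) is feasible, giving 33.
(u,v)=(0,5) is feasible, giving 30.
Maximum is 36 at (u,v)=(0,6).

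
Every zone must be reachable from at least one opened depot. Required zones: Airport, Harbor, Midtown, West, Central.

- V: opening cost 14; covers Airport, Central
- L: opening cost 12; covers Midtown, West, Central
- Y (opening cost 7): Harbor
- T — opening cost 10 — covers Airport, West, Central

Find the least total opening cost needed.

This is a weighted set-cover instance.
Choose L, Y, and T: together they cover Airport, Harbor, Midtown, West, Central — every zone.
Total opening cost: 12 + 7 + 10 = 29.
No cover costs less than 29.

29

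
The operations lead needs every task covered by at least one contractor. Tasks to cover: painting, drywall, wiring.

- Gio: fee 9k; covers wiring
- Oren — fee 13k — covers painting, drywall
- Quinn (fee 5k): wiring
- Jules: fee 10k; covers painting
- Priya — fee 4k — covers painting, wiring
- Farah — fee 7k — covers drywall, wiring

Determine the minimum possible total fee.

11

Choose Priya and Farah: together they cover painting, drywall, wiring — every task.
Total fee: 4 + 7 = 11.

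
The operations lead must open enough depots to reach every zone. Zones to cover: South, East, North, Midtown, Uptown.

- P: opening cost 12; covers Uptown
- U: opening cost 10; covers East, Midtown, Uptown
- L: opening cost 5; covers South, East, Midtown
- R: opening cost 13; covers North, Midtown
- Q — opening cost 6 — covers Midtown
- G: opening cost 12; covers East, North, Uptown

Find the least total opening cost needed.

17

Choose L and G: together they cover South, East, North, Midtown, Uptown — every zone.
Total opening cost: 5 + 12 = 17.
No cover costs less than 17.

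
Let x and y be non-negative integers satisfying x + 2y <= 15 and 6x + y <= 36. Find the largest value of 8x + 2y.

The continuous relaxation peaks at (5.18, 4.91) with value 51.27; rounding to a feasible lattice point costs some objective.
(x,y)=(5,5): 1·5+2·5=15≤15, 6·5+1·5=35≤36, objective 50.
(x,y)=(5,4): 1·5+2·4=13≤15, 6·5+1·4=34≤36, objective 48.
The best lattice point is (5,5), giving 50.

50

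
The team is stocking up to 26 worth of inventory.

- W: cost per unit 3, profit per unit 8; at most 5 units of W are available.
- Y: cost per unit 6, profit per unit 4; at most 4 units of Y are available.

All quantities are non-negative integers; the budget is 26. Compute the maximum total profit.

Take 5×W and 1×Y: cost 21 ≤ 26, profit 5·8 + 1·4 = 44.
W has the best ratio (8/3) and is taken to its limit of 5; remaining capacity is filled optimally with the others.

44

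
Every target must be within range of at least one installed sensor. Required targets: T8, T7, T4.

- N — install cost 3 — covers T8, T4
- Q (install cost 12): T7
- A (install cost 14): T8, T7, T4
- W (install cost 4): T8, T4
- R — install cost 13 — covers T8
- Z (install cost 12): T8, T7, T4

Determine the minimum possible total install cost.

12

This is a weighted set-cover instance.
The greedy cost-per-new-target heuristic would pick N and Q for 15, but a cheaper cover exists.
Z alone covers T8, T7, T4 — every target.
Total install cost: 12.
No cover costs less than 12.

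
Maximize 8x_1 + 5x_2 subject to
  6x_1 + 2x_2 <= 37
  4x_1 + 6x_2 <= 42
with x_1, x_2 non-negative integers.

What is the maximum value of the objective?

(x_1,x_2)=(5,3): 6·5+2·3=36≤37, 4·5+6·3=38≤42, objective 55.
(x_1,x_2)=(4,4): 6·4+2·4=32≤37, 4·4+6·4=40≤42, objective 52.
The best lattice point is (5,3), giving 55.

55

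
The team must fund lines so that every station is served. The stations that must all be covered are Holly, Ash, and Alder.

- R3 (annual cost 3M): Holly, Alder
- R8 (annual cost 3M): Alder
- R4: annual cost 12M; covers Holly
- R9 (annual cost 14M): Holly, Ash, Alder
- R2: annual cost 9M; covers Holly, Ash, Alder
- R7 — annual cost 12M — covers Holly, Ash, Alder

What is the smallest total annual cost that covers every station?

9

The greedy cost-per-new-station heuristic would pick R3 and R2 for 12, but a cheaper cover exists.
R2 alone covers Holly, Ash, Alder — every station.
Total annual cost: 9.
No cover costs less than 9.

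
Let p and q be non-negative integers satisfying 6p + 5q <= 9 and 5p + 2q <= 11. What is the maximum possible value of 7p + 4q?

(p,q)=(1,0) is feasible, giving 7.
(p,q)=(0,1) is feasible, giving 4.
(p,q)=(0,0) is feasible, giving 0.
No feasible integer point exceeds 7.

7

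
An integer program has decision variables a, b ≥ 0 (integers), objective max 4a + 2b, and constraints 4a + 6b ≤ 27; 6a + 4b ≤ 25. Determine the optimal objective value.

16

(a,b)=(4,0): 4·4+6·0=16≤27, 6·4+4·0=24≤25, objective 16.
(a,b)=(3,1): 4·3+6·1=18≤27, 6·3+4·1=22≤25, objective 14.
(a,b)=(3,0): 4·3+6·0=12≤27, 6·3+4·0=18≤25, objective 12.
No feasible integer point exceeds 16.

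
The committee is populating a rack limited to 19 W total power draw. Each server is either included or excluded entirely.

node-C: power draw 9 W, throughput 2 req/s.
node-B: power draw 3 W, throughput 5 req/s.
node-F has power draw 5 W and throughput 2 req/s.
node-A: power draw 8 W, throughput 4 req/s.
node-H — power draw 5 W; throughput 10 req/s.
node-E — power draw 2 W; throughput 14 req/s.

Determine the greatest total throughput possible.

This is an integer program with binary decision variables.
Take node-B, node-A, node-H, and node-E: power draw 3 + 8 + 5 + 2 = 18 ≤ 19, throughput 5 + 4 + 10 + 14 = 33.
No other feasible combination does better.

33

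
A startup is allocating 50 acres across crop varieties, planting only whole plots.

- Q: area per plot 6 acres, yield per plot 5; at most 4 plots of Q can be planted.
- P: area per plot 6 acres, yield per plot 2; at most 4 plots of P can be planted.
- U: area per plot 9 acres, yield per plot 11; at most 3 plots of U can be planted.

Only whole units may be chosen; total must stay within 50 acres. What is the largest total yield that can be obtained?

48

This is a bounded integer knapsack.
U has the best ratio (11/9); taking only U gives at most 3×11 = 33 (stopped by the supply cap of 3).
Mixing does better — 3×Q and 3×U: area 45 ≤ 50, yield 3·5 + 3·11 = 48.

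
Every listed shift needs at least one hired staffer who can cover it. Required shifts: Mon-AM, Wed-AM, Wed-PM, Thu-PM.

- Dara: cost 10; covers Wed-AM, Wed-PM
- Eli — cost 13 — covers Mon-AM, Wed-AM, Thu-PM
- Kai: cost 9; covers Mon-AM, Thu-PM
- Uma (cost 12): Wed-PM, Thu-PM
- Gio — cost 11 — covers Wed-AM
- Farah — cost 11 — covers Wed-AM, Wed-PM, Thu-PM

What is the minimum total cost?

19

The greedy cost-per-new-shift heuristic would pick Farah and Kai for 20, but a cheaper cover exists.
Choose Dara and Kai: together they cover Mon-AM, Wed-AM, Wed-PM, Thu-PM — every shift.
Total cost: 10 + 9 = 19.
No cover costs less than 19.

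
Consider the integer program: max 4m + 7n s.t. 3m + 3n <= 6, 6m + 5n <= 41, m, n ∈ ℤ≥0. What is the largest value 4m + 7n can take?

14

(m,n)=(0,2): 3·0+3·2=6≤6, 6·0+5·2=10≤41, objective 14.
(m,n)=(1,1): 3·1+3·1=6≤6, 6·1+5·1=11≤41, objective 11.
(m,n)=(0,1): 3·0+3·1=3≤6, 6·0+5·1=5≤41, objective 7.
No feasible integer point exceeds 14.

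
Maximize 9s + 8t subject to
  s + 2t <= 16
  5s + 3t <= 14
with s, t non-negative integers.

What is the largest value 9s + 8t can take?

(s,t)=(1,3): 1·1+2·3=7≤16, 5·1+3·3=14≤14, objective 33.
(s,t)=(0,4): 1·0+2·4=8≤16, 5·0+3·4=12≤14, objective 32.
(s,t)=(1,2): 1·1+2·2=5≤16, 5·1+3·2=11≤14, objective 25.
(s,t)=(0,3): 1·0+2·3=6≤16, 5·0+3·3=9≤14, objective 24.
The best lattice point is (1,3), giving 33.

33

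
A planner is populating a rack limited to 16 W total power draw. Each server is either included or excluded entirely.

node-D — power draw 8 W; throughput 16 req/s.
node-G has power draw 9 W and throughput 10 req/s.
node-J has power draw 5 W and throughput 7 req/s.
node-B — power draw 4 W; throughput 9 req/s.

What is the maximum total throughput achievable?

node-D + node-B: power draw 8 + 4 = 12 ≤ 16, throughput 16 + 9 = 25.
node-D + node-J: power draw 8 + 5 = 13 ≤ 16, throughput 16 + 7 = 23.
Best is node-D and node-B with total throughput 25.

25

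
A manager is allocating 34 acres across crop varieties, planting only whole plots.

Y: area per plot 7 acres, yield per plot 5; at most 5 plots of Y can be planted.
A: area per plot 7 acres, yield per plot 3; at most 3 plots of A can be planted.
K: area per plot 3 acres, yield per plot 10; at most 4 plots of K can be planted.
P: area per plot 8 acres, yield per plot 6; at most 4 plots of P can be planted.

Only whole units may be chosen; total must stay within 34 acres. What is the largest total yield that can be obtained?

56

This is a bounded integer knapsack.
K has the best ratio (10/3); taking only K gives at most 4×10 = 40 (stopped by the supply cap of 4).
Mixing does better — 2×Y, 4×K, and 1×P: area 34 ≤ 34, yield 2·5 + 4·10 + 1·6 = 56.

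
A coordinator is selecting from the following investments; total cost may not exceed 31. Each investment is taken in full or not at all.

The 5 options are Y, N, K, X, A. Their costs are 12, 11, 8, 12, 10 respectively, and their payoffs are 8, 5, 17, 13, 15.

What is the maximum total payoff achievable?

45

Y + K + A: cost 12 + 8 + 10 = 30 ≤ 31, payoff 8 + 17 + 15 = 40.
N + K + A: cost 11 + 8 + 10 = 29 ≤ 31, payoff 5 + 17 + 15 = 37.
K + X + A: cost 8 + 12 + 10 = 30 ≤ 31, payoff 17 + 13 + 15 = 45.
Best is K, X, and A with total payoff 45.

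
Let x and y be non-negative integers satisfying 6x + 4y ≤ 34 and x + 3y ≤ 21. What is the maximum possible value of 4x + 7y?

Relaxing integrality, the LP optimum is 51.14 at (x,y) = (1.29, 6.57), which is not an integer point.
(x,y)=(0,7): 6·0+4·7=28≤34, 1·0+3·7=21≤21, objective 49.
(x,y)=(1,6): 6·1+4·6=30≤34, 1·1+3·6=19≤21, objective 46.
(x,y)=(2,5): 6·2+4·5=32≤34, 1·2+3·5=17≤21, objective 43.
The best lattice point is (0,7), giving 49.

49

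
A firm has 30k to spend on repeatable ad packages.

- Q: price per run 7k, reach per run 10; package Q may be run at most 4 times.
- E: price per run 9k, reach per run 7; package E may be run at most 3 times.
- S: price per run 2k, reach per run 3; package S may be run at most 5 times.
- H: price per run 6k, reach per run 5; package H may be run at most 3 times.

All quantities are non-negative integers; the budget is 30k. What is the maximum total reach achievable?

Take 4×Q and 1×S: price 30 ≤ 30, reach 4·10 + 1·3 = 43.
No other integer combination yields more.

43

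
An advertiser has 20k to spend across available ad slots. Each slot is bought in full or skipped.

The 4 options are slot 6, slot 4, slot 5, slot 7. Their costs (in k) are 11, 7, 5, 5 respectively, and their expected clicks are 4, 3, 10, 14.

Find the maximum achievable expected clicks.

Allowing fractional choices, the relaxed optimum would be about 28.1, but ad slots are indivisible.
slot 5 + slot 7: cost 5 + 5 = 10 ≤ 20, expected clicks 10 + 14 = 24.
slot 4 + slot 5 + slot 7: cost 7 + 5 + 5 = 17 ≤ 20, expected clicks 3 + 10 + 14 = 27.
Best is slot 4, slot 5, and slot 7 with total expected clicks 27.

27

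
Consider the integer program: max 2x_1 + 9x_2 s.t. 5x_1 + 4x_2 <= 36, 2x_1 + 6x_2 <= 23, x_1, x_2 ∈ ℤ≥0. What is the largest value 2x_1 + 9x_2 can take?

31

(x_1,x_2)=(2,3): 5·2+4·3=22≤36, 2·2+6·3=22≤23, objective 31.
(x_1,x_2)=(1,3): 5·1+4·3=17≤36, 2·1+6·3=20≤23, objective 29.
The best lattice point is (2,3), giving 31.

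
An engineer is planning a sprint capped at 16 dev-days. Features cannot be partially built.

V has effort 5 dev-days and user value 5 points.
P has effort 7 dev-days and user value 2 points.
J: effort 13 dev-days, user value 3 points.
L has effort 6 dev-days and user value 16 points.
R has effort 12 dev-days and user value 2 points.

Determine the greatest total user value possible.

V + L: effort 5 + 6 = 11 ≤ 16, user value 5 + 16 = 21.
P + L: effort 7 + 6 = 13 ≤ 16, user value 2 + 16 = 18.
L: effort 6 ≤ 16, user value 16.
Best is V and L with total user value 21.

21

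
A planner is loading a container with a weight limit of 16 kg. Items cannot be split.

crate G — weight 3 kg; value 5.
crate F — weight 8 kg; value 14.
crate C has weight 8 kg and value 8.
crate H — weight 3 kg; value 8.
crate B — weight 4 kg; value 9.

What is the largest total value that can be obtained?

31

Take crate F, crate H, and crate B: weight 8 + 3 + 4 = 15 ≤ 16, value 14 + 8 + 9 = 31.
No other feasible combination does better.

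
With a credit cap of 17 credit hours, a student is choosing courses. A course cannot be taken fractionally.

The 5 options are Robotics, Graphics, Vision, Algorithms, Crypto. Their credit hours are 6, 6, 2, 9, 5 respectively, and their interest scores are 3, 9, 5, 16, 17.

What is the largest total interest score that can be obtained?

38

Algorithms + Crypto: credit hours 9 + 5 = 14 ≤ 17, interest score 16 + 17 = 33.
Vision + Algorithms + Crypto: credit hours 2 + 9 + 5 = 16 ≤ 17, interest score 5 + 16 + 17 = 38.
Best is Vision, Algorithms, and Crypto with total interest score 38.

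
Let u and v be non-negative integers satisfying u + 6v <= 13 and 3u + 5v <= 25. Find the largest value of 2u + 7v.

The continuous relaxation peaks at (6.54, 1.08) with value 20.62; rounding to a feasible lattice point costs some objective.
(u,v)=(6,1): 1·6+6·1=12≤13, 3·6+5·1=23≤25, objective 19.
(u,v)=(5,1): 1·5+6·1=11≤13, 3·5+5·1=20≤25, objective 17.
No feasible integer point exceeds 19.

19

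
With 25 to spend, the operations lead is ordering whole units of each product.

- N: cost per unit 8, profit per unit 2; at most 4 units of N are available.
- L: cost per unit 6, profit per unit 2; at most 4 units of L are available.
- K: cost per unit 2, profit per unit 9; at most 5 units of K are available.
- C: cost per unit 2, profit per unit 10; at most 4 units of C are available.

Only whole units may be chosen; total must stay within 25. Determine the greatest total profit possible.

87

C has the best ratio (10/2); taking only C gives at most 4×10 = 40 (stopped by the supply cap of 4).
Mixing does better — 1×L, 5×K, and 4×C: cost 24 ≤ 25, profit 1·2 + 5·9 + 4·10 = 87.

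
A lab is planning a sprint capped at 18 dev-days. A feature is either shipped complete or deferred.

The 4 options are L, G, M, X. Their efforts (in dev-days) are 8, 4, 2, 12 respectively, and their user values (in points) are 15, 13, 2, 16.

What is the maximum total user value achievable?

G + M + X: effort 4 + 2 + 12 = 18 ≤ 18, user value 13 + 2 + 16 = 31.
L + G + M: effort 8 + 4 + 2 = 14 ≤ 18, user value 15 + 13 + 2 = 30.
G + X: effort 4 + 12 = 16 ≤ 18, user value 13 + 16 = 29.
Best is G, M, and X with total user value 31.

31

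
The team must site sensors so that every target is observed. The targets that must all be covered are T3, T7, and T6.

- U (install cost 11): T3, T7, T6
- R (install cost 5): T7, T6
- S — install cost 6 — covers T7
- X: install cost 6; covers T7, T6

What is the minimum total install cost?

11

This is a weighted set-cover instance.
U alone covers T3, T7, T6 — every target.
Total install cost: 11.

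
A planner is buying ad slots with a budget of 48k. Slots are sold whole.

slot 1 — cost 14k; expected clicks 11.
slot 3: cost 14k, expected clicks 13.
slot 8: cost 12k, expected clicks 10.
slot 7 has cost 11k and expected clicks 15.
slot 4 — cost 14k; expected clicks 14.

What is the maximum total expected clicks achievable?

Take slot 3, slot 7, and slot 4: cost 14 + 11 + 14 = 39 ≤ 48, expected clicks 13 + 15 + 14 = 42.
No other feasible combination does better.

42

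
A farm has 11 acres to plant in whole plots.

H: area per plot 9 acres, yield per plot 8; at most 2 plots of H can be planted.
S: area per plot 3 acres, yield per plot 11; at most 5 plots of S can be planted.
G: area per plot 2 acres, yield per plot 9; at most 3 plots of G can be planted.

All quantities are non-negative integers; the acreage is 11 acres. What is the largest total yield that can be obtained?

42

G has the best ratio (9/2); taking only G gives at most 3×9 = 27 (stopped by the supply cap of 3).
Mixing does better — 3×S and 1×G: area 11 ≤ 11, yield 3·11 + 1·9 = 42.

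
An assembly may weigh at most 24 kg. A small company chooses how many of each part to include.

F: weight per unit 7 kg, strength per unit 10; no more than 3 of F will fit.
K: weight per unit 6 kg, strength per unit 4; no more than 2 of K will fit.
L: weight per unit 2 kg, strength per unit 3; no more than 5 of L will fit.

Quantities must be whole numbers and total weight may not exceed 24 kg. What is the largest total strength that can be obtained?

35

L has the best ratio (3/2); taking only L gives at most 5×3 = 15 (stopped by the supply cap of 5).
Mixing does better — 2×F and 5×L: weight 24 ≤ 24, strength 2·10 + 5·3 = 35.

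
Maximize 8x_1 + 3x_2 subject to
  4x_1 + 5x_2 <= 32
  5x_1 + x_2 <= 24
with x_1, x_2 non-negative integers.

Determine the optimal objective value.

Relaxing integrality, the LP optimum is 42.67 at (x_1,x_2) = (4.19, 3.05), which is not an integer point.
(x_1,x_2)=(4,3) is feasible, giving 41.
(x_1,x_2)=(4,2) is feasible, giving 38.
(x_1,x_2)=(3,4) is feasible, giving 36.
(x_1,x_2)=(3,3) is feasible, giving 33.
Maximum is 41 at (x_1,x_2)=(4,3).

41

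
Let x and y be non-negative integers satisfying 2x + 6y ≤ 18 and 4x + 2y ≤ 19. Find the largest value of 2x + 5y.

16

(x,y)=(3,2) is feasible, giving 16.
(x,y)=(2,2) is feasible, giving 14.
Maximum is 16 at (x,y)=(3,2).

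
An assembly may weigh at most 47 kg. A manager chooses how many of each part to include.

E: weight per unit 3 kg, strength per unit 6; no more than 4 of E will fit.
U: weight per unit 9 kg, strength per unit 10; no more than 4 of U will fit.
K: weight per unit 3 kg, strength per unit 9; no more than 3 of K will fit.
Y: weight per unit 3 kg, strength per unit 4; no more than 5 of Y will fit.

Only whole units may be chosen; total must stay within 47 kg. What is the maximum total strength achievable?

Take 4×E, 1×U, 3×K, and 5×Y: weight 45 ≤ 47, strength 4·6 + 1·10 + 3·9 + 5·4 = 81.
K has the best ratio (9/3) and is taken to its limit of 3; remaining capacity is filled optimally with the others.

81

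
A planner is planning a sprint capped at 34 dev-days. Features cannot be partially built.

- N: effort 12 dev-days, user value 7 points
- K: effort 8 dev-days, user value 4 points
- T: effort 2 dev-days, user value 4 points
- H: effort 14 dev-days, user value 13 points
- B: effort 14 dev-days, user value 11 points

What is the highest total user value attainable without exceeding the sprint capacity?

Allowing fractional choices, the relaxed optimum would be about 30.3, but features are indivisible.
N + T + H: effort 12 + 2 + 14 = 28 ≤ 34, user value 7 + 4 + 13 = 24.
H + B: effort 14 + 14 = 28 ≤ 34, user value 13 + 11 = 24.
T + H + B: effort 2 + 14 + 14 = 30 ≤ 34, user value 4 + 13 + 11 = 28.
Best is T, H, and B with total user value 28.

28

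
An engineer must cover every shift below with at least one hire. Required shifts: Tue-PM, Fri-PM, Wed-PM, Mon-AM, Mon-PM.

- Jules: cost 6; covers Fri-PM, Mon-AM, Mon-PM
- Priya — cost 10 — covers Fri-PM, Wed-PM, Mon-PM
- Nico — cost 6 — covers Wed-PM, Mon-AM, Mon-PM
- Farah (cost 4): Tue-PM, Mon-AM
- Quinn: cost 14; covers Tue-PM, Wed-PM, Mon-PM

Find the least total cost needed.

14

This is an integer covering problem.
The greedy cost-per-new-shift heuristic would pick Jules, Farah, and Nico for 16, but a cheaper cover exists.
Choose Priya and Farah: together they cover Tue-PM, Fri-PM, Wed-PM, Mon-AM, Mon-PM — every shift.
Total cost: 10 + 4 = 14.
No cover costs less than 14.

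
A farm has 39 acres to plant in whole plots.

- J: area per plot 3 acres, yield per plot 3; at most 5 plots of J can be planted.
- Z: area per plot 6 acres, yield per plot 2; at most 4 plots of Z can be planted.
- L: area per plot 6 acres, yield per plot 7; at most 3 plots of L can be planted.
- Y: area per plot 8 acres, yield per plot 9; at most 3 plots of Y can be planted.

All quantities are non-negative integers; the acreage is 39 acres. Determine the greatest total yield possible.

L has the best ratio (7/6); taking only L gives at most 3×7 = 21 (stopped by the supply cap of 3).
Mixing does better — 1×J, 2×L, and 3×Y: area 39 ≤ 39, yield 1·3 + 2·7 + 3·9 = 44.

44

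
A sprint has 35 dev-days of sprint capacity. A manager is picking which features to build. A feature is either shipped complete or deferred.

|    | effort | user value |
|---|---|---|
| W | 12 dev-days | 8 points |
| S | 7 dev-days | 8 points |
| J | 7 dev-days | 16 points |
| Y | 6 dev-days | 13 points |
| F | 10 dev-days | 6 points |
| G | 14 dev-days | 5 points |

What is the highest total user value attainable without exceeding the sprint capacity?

45

W + S + J + Y: effort 12 + 7 + 7 + 6 = 32 ≤ 35, user value 8 + 8 + 16 + 13 = 45.
S + J + Y + F: effort 7 + 7 + 6 + 10 = 30 ≤ 35, user value 8 + 16 + 13 + 6 = 43.
W + J + Y + F: effort 12 + 7 + 6 + 10 = 35 ≤ 35, user value 8 + 16 + 13 + 6 = 43.
Best is W, S, J, and Y with total user value 45.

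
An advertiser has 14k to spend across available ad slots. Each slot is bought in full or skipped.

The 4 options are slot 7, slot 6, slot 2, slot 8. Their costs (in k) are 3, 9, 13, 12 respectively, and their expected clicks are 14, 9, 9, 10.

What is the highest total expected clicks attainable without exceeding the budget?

23

slot 7: cost 3 ≤ 14, expected clicks 14.
slot 7 + slot 6: cost 3 + 9 = 12 ≤ 14, expected clicks 14 + 9 = 23.
slot 8: cost 12 ≤ 14, expected clicks 10.
Best is slot 7 and slot 6 with total expected clicks 23.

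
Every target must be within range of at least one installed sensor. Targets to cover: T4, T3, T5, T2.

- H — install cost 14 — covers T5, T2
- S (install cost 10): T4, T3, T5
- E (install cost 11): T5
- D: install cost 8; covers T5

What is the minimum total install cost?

24

This is an integer covering problem.
Choose H and S: together they cover T4, T3, T5, T2 — every target.
Total install cost: 14 + 10 = 24.
No cover costs less than 24.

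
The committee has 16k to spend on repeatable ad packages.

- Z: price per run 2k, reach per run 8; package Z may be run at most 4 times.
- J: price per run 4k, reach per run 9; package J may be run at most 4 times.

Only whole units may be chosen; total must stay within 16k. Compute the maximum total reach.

This is a bounded integer knapsack.
Take 4×Z and 2×J: price 16 ≤ 16, reach 4·8 + 2·9 = 50.
Z has the best ratio (8/2) and is taken to its limit of 4; remaining capacity is filled optimally with the others.

50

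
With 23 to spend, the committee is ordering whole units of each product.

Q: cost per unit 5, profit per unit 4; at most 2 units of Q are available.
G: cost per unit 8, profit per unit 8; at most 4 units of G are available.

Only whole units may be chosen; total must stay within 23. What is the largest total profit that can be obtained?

1×Q and 2×G: cost 21 ≤ 23, profit 1·4 + 2·8 = 20.
2×G: cost 16 ≤ 23, profit 2·8 = 16.
Best is 20.

20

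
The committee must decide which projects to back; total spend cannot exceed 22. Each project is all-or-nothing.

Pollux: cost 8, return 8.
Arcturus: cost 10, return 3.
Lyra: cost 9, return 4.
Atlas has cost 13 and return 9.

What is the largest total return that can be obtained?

Take Pollux and Atlas: cost 8 + 13 = 21 ≤ 22, return 8 + 9 = 17.
No other feasible combination does better.

17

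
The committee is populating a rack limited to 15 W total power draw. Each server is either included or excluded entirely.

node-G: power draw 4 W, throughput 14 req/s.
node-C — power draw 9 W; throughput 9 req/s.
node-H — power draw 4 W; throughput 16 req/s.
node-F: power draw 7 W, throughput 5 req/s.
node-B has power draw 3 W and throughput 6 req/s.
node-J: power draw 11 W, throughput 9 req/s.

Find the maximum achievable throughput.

36

Allowing fractional choices, the relaxed optimum would be about 40.0, but servers are indivisible.
node-G + node-H + node-B: power draw 4 + 4 + 3 = 11 ≤ 15, throughput 14 + 16 + 6 = 36.
node-G + node-H + node-F: power draw 4 + 4 + 7 = 15 ≤ 15, throughput 14 + 16 + 5 = 35.
node-G + node-H: power draw 4 + 4 = 8 ≤ 15, throughput 14 + 16 = 30.
Best is node-G, node-H, and node-B with total throughput 36.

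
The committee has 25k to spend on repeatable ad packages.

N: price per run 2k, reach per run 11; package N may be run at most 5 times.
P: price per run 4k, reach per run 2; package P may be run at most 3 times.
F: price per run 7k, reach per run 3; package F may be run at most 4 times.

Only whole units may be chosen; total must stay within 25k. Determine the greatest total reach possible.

5×N, 2×P, and 1×F: price 25 ≤ 25, reach 5·11 + 2·2 + 1·3 = 62.
5×N and 2×F: price 24 ≤ 25, reach 5·11 + 2·3 = 61.
Best is 62.

62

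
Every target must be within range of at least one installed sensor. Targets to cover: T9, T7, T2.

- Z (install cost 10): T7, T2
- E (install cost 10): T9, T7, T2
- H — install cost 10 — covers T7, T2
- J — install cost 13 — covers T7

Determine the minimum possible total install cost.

10

E alone covers T9, T7, T2 — every target.
Total install cost: 10.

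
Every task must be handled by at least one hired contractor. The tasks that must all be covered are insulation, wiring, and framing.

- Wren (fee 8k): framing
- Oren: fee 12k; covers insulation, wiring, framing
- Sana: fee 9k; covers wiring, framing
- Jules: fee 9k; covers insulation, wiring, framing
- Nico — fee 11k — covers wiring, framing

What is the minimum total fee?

9

Jules alone covers insulation, wiring, framing — every task.
Total fee: 9.
No cover costs less than 9.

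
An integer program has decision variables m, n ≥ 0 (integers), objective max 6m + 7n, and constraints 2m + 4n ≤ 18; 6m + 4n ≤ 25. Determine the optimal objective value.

34

(m,n)=(1,4): 2·1+4·4=18≤18, 6·1+4·4=22≤25, objective 34.
(m,n)=(2,3): 2·2+4·3=16≤18, 6·2+4·3=24≤25, objective 33.
The best lattice point is (1,4), giving 34.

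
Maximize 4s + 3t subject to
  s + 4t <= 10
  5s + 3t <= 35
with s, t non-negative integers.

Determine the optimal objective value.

28

(s,t)=(7,0): 1·7+4·0=7≤10, 5·7+3·0=35≤35, objective 28.
(s,t)=(6,1): 1·6+4·1=10≤10, 5·6+3·1=33≤35, objective 27.
The best lattice point is (7,0), giving 28.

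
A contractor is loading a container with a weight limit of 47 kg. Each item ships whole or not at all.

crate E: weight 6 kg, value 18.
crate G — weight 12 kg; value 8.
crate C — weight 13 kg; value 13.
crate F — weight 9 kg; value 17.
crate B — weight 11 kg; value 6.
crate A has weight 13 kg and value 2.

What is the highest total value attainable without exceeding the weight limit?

Treat it as a binary knapsack problem.
crate E + crate C + crate F + crate B: weight 6 + 13 + 9 + 11 = 39 ≤ 47, value 18 + 13 + 17 + 6 = 54.
crate E + crate G + crate C + crate F: weight 6 + 12 + 13 + 9 = 40 ≤ 47, value 18 + 8 + 13 + 17 = 56.
crate E + crate C + crate F + crate A: weight 6 + 13 + 9 + 13 = 41 ≤ 47, value 18 + 13 + 17 + 2 = 50.
Best is crate E, crate G, crate C, and crate F with total value 56.

56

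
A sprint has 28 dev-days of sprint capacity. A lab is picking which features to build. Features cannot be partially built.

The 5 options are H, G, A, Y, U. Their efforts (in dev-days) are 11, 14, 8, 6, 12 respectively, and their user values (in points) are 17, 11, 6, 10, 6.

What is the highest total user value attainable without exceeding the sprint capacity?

33

Treat it as a binary knapsack problem.
H + G: effort 11 + 14 = 25 ≤ 28, user value 17 + 11 = 28.
H + Y: effort 11 + 6 = 17 ≤ 28, user value 17 + 10 = 27.
H + A + Y: effort 11 + 8 + 6 = 25 ≤ 28, user value 17 + 6 + 10 = 33.
Best is H, A, and Y with total user value 33.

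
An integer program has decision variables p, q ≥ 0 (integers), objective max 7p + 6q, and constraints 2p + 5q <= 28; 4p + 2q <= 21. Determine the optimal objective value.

45

(p,q)=(3,4): 2·3+5·4=26≤28, 4·3+2·4=20≤21, objective 45.
(p,q)=(3,3): 2·3+5·3=21≤28, 4·3+2·3=18≤21, objective 39.
(p,q)=(2,4): 2·2+5·4=24≤28, 4·2+2·4=16≤21, objective 38.
No feasible integer point exceeds 45.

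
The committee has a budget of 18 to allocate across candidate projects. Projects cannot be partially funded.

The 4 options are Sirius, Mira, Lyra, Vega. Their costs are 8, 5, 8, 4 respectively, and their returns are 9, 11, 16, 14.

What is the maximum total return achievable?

This is an integer program with binary decision variables.
Take Mira, Lyra, and Vega: cost 5 + 8 + 4 = 17 ≤ 18, return 11 + 16 + 14 = 41.
No other feasible combination does better.

41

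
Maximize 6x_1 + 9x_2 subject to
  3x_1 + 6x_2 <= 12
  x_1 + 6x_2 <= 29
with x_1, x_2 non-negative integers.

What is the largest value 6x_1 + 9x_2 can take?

24

(x_1,x_2)=(4,0): 3·4+6·0=12≤12, 1·4+6·0=4≤29, objective 24.
(x_1,x_2)=(3,0): 3·3+6·0=9≤12, 1·3+6·0=3≤29, objective 18.
The best lattice point is (4,0), giving 24.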